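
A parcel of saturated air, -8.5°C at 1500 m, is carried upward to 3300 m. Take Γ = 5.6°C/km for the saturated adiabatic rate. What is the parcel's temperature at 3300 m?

-18.58°C

1500–3300 m, saturated adiabatic: Δz = 1.8 km ⇒ ΔT = -10.08°C; T = -18.58°C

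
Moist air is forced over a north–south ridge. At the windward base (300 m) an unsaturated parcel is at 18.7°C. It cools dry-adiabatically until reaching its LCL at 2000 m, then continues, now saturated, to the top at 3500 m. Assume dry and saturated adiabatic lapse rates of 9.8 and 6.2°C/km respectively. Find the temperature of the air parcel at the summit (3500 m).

300 → 2000 m (dry, 9.8°C/km): ΔT = -9.8 × 1.7 = -16.66°C → T = 2.04°C
2000 → 3500 m (saturated, 6.2°C/km): ΔT = -6.2 × 1.5 = -9.3°C → T = -7.26°C

-7.26°C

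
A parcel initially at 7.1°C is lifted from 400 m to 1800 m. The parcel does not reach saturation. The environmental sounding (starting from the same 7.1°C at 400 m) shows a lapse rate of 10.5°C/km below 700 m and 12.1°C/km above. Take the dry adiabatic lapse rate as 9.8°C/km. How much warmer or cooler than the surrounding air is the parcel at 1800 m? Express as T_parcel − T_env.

Parcel:
  400–1800 m, dry: Δz = 1.4 km ⇒ ΔT = -13.72°C; T = -6.62°C
Environment:
  400–700 m, environment, lower layer: Δz = 0.3 km ⇒ ΔT = -3.15°C; T = 3.95°C
  700–1800 m, environment, upper layer: Δz = 1.1 km ⇒ ΔT = -13.31°C; T = -9.36°C
T_parcel − T_env = -6.62 − (-9.36) = +2.74°C

+2.74°C (parcel warmer than environment)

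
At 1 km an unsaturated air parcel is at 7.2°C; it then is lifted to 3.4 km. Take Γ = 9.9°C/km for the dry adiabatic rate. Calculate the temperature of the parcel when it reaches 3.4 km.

-16.56°C

Dry adiabatic to 3400 m: -9.9 × 2.4 km = -23.76°C, so T = -16.56°C.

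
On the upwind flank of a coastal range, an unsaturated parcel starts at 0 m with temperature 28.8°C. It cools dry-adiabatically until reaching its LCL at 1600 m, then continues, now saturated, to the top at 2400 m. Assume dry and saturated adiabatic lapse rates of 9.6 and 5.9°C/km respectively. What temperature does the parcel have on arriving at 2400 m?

8.72°C

Dry to 1600 m: -9.6 × 1.6 km = -15.36°C, so T = 13.44°C.
Saturated to 2400 m: -5.9 × 0.8 km = -4.72°C, so T = 8.72°C.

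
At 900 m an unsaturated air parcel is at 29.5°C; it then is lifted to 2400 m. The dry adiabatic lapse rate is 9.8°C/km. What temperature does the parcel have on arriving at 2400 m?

900 → 2400 m (dry adiabatic, 9.8°C/km): ΔT = -9.8 × 1.5 = -14.7°C → T = 14.8°C

14.8°C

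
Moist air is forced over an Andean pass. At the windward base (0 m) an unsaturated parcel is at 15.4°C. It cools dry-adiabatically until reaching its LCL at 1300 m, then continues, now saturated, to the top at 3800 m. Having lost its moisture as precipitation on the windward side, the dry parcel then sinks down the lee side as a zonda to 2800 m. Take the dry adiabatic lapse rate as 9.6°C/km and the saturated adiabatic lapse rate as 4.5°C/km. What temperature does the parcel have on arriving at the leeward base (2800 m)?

1.27°C

From 0 m to 1300 m (dry): cools by 9.6 × 1.3 = 12.48°C, giving 2.92°C.
From 1300 m to 3800 m (saturated): cools by 4.5 × 2.5 = 11.25°C, giving -8.33°C.
From 3800 m to 2800 m (dry descent): warms by 9.6 × 1 = 9.6°C, giving 1.27°C.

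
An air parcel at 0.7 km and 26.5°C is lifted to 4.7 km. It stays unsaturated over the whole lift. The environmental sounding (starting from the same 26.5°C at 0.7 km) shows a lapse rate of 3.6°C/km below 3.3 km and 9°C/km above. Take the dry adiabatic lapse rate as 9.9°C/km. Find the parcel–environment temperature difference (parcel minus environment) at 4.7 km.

-17.64°C (parcel cooler than environment)

Parcel:
  700–4700 m, dry: Δz = 4 km ⇒ ΔT = -39.6°C; T = -13.1°C
Environment:
  700–3300 m, environment, lower layer: Δz = 2.6 km ⇒ ΔT = -9.36°C; T = 17.14°C
  3300–4700 m, environment, upper layer: Δz = 1.4 km ⇒ ΔT = -12.6°C; T = 4.54°C
T_parcel − T_env = -13.1 − 4.54 = -17.64°C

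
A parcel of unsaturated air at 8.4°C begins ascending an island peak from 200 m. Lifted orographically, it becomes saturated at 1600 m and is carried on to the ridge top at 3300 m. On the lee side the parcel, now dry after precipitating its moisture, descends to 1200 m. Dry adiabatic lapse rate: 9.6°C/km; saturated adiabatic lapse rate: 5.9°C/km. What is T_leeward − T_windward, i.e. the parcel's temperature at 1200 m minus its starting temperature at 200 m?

200–1600 m, dry: Δz = 1.4 km ⇒ ΔT = -13.44°C; T = -5.04°C
1600–3300 m, saturated: Δz = 1.7 km ⇒ ΔT = -10.03°C; T = -15.07°C
3300–1200 m, dry descent: Δz = 2.1 km ⇒ ΔT = +20.16°C; T = 5.09°C
Net change vs windward start: 5.09 − 8.4 = -3.31°C

-3.31°C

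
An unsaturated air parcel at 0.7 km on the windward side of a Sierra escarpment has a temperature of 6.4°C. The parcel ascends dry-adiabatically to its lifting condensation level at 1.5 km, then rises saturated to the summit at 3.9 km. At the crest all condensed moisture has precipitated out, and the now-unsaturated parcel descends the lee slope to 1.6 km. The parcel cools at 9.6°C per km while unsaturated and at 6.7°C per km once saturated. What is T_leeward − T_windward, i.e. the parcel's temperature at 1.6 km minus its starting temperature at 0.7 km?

-1.68°C

Dry to 1500 m: -9.6 × 0.8 km = -7.68°C, so T = -1.28°C.
Saturated to 3900 m: -6.7 × 2.4 km = -16.08°C, so T = -17.36°C.
Dry descent to 1600 m: +9.6 × 2.3 km = +22.08°C, so T = 4.72°C.
Net change vs windward start: 4.72 − 6.4 = -1.68°C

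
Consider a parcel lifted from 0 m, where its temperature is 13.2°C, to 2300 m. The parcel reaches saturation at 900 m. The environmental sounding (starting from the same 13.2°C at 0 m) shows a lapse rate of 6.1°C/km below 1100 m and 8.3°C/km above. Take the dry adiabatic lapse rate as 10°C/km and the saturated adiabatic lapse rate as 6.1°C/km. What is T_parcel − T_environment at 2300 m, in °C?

-0.87°C (parcel cooler than environment)

Parcel:
  0 → 900 m (dry, 10°C/km): ΔT = -10 × 0.9 = -9°C → T = 4.2°C
  900 → 2300 m (saturated, 6.1°C/km): ΔT = -6.1 × 1.4 = -8.54°C → T = -4.34°C
Environment:
  0 → 1100 m (environment, lower layer, 6.1°C/km): ΔT = -6.1 × 1.1 = -6.71°C → T = 6.49°C
  1100 → 2300 m (environment, upper layer, 8.3°C/km): ΔT = -8.3 × 1.2 = -9.96°C → T = -3.47°C
T_parcel − T_env = -4.34 − (-3.47) = -0.87°C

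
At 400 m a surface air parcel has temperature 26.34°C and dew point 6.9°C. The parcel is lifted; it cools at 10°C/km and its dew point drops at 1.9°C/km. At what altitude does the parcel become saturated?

T and T_d converge at 10 − 1.9 = 8.1°C per km
Height above start = (26.34 − 6.9) / 8.1 = 2.4 km
LCL altitude = 400 m + 2400 m = 2800 m

2800 m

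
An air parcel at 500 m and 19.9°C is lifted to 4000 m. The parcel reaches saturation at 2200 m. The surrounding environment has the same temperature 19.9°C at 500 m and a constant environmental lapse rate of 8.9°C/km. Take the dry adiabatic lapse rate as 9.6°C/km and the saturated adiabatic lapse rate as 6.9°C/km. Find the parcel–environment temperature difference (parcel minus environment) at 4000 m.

Parcel:
  Dry to 2200 m: -9.6 × 1.7 km = -16.32°C, so T = 3.58°C.
  Saturated to 4000 m: -6.9 × 1.8 km = -12.42°C, so T = -8.84°C.
Environment:
  Environment to 4000 m: -8.9 × 3.5 km = -31.15°C, so T = -11.25°C.
T_parcel − T_env = -8.84 − (-11.25) = +2.41°C

+2.41°C (parcel warmer than environment)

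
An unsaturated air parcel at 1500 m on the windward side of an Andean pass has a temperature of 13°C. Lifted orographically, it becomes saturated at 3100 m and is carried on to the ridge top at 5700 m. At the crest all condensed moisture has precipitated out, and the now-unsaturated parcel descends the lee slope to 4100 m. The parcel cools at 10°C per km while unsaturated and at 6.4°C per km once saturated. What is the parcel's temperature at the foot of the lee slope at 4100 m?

From 1500 m to 3100 m (dry): cools by 10 × 1.6 = 16°C, giving -3°C.
From 3100 m to 5700 m (saturated): cools by 6.4 × 2.6 = 16.64°C, giving -19.64°C.
From 5700 m to 4100 m (dry descent): warms by 10 × 1.6 = 16°C, giving -3.64°C.

-3.64°C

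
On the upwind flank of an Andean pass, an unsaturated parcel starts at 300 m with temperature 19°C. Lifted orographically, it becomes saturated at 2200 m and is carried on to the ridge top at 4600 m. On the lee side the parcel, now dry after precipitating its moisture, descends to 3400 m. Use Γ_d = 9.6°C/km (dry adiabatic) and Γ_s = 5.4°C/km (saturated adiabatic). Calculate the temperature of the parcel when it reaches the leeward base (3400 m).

From 300 m to 2200 m (dry): cools by 9.6 × 1.9 = 18.24°C, giving 0.76°C.
From 2200 m to 4600 m (saturated): cools by 5.4 × 2.4 = 12.96°C, giving -12.2°C.
From 4600 m to 3400 m (dry descent): warms by 9.6 × 1.2 = 11.52°C, giving -0.68°C.

-0.68°C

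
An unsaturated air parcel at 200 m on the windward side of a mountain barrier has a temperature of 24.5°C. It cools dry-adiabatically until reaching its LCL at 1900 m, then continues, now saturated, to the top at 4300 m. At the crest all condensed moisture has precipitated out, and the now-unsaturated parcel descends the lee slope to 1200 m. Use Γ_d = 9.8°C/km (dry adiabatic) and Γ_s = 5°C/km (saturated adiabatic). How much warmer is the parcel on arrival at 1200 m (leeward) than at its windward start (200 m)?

+1.72°C

200 → 1900 m (dry, 9.8°C/km): ΔT = -9.8 × 1.7 = -16.66°C → T = 7.84°C
1900 → 4300 m (saturated, 5°C/km): ΔT = -5 × 2.4 = -12°C → T = -4.16°C
4300 → 1200 m (dry descent, 9.8°C/km): ΔT = +9.8 × 3.1 = +30.38°C → T = 26.22°C
Net change vs windward start: 26.22 − 24.5 = +1.72°C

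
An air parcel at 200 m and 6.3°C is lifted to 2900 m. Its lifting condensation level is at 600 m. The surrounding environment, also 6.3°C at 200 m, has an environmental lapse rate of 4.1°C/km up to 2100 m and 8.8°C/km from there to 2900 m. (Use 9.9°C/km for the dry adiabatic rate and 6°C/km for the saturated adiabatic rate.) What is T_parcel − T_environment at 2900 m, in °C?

-2.93°C (parcel cooler than environment)

Parcel:
  200 → 600 m (dry, 9.9°C/km): ΔT = -9.9 × 0.4 = -3.96°C → T = 2.34°C
  600 → 2900 m (saturated, 6°C/km): ΔT = -6 × 2.3 = -13.8°C → T = -11.46°C
Environment:
  200 → 2100 m (environment, lower layer, 4.1°C/km): ΔT = -4.1 × 1.9 = -7.79°C → T = -1.49°C
  2100 → 2900 m (environment, upper layer, 8.8°C/km): ΔT = -8.8 × 0.8 = -7.04°C → T = -8.53°C
T_parcel − T_env = -11.46 − (-8.53) = -2.93°C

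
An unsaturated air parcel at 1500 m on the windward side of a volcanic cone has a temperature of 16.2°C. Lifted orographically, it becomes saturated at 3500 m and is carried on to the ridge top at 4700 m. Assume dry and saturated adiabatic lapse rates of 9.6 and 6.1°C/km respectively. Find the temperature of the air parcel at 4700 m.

-10.32°C

Dry to 3500 m: -9.6 × 2 km = -19.2°C, so T = -3°C.
Saturated to 4700 m: -6.1 × 1.2 km = -7.32°C, so T = -10.32°C.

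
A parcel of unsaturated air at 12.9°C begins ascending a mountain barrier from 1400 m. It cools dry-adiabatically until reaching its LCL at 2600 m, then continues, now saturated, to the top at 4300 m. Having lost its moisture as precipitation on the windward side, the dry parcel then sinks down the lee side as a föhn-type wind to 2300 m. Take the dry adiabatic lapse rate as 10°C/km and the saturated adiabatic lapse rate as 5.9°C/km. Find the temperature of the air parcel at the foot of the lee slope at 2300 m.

10.87°C

1400–2600 m, dry: Δz = 1.2 km ⇒ ΔT = -12°C; T = 0.9°C
2600–4300 m, saturated: Δz = 1.7 km ⇒ ΔT = -10.03°C; T = -9.13°C
4300–2300 m, dry descent: Δz = 2 km ⇒ ΔT = +20°C; T = 10.87°C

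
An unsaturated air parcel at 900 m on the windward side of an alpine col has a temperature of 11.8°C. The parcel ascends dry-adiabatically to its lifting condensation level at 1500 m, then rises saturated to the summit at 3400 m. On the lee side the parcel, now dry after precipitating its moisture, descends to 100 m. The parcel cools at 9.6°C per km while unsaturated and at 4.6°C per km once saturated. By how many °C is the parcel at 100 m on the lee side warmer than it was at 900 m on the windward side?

+17.18°C

900 → 1500 m (dry, 9.6°C/km): ΔT = -9.6 × 0.6 = -5.76°C → T = 6.04°C
1500 → 3400 m (saturated, 4.6°C/km): ΔT = -4.6 × 1.9 = -8.74°C → T = -2.7°C
3400 → 100 m (dry descent, 9.6°C/km): ΔT = +9.6 × 3.3 = +31.68°C → T = 28.98°C
Net change vs windward start: 28.98 − 11.8 = +17.18°C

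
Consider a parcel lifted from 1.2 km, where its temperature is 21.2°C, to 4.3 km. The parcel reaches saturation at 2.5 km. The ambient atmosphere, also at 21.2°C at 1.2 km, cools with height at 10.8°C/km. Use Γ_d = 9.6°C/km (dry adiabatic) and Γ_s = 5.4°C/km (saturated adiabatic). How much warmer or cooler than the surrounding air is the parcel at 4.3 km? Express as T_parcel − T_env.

+11.28°C (parcel warmer than environment)

Parcel:
  From 1200 m to 2500 m (dry): cools by 9.6 × 1.3 = 12.48°C, giving 8.72°C.
  From 2500 m to 4300 m (saturated): cools by 5.4 × 1.8 = 9.72°C, giving -1°C.
Environment:
  From 1200 m to 4300 m (environment): cools by 10.8 × 3.1 = 33.48°C, giving -12.28°C.
T_parcel − T_env = -1 − (-12.28) = +11.28°C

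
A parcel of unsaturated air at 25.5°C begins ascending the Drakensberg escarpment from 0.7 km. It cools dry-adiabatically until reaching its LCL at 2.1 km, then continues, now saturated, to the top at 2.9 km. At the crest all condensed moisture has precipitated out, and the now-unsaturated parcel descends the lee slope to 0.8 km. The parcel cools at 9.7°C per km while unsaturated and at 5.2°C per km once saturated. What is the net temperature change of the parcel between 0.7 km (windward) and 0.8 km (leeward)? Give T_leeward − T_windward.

From 700 m to 2100 m (dry): cools by 9.7 × 1.4 = 13.58°C, giving 11.92°C.
From 2100 m to 2900 m (saturated): cools by 5.2 × 0.8 = 4.16°C, giving 7.76°C.
From 2900 m to 800 m (dry descent): warms by 9.7 × 2.1 = 20.37°C, giving 28.13°C.
Net change vs windward start: 28.13 − 25.5 = +2.63°C

+2.63°C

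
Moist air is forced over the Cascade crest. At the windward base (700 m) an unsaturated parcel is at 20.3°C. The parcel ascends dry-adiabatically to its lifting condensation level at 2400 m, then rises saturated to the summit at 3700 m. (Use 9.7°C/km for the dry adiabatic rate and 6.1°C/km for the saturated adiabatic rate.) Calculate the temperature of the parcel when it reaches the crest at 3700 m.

700 → 2400 m (dry, 9.7°C/km): ΔT = -9.7 × 1.7 = -16.49°C → T = 3.81°C
2400 → 3700 m (saturated, 6.1°C/km): ΔT = -6.1 × 1.3 = -7.93°C → T = -4.12°C

-4.12°C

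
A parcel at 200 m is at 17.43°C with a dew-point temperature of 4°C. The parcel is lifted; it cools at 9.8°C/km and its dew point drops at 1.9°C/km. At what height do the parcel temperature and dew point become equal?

1900 m

T and T_d converge at 9.8 − 1.9 = 7.9°C per km
Height above start = (17.43 − 4) / 7.9 = 1.7 km
LCL altitude = 200 m + 1700 m = 1900 m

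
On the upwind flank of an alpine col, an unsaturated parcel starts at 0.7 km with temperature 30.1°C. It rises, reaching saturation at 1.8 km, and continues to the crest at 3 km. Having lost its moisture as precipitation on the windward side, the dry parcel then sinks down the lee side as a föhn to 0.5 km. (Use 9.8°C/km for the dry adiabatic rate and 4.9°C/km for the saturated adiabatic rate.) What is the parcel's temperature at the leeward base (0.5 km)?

700 → 1800 m (dry, 9.8°C/km): ΔT = -9.8 × 1.1 = -10.78°C → T = 19.32°C
1800 → 3000 m (saturated, 4.9°C/km): ΔT = -4.9 × 1.2 = -5.88°C → T = 13.44°C
3000 → 500 m (dry descent, 9.8°C/km): ΔT = +9.8 × 2.5 = +24.5°C → T = 37.94°C

37.94°C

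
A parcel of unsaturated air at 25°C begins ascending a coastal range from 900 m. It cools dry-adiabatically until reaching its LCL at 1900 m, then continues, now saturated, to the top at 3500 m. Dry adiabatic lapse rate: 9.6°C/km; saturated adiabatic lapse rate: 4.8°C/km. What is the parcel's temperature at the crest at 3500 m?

7.72°C

From 900 m to 1900 m (dry): cools by 9.6 × 1 = 9.6°C, giving 15.4°C.
From 1900 m to 3500 m (saturated): cools by 4.8 × 1.6 = 7.68°C, giving 7.72°C.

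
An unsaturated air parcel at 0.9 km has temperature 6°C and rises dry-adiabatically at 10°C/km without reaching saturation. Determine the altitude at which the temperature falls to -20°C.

Height above start = (6 − (-20)) / 10 = 2.6 km
Altitude = 900 m + 2600 m = 3500 m

3.5 km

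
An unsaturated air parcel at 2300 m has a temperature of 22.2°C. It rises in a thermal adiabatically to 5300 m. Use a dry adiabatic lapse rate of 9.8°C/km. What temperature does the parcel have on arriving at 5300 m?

From 2300 m to 5300 m (dry adiabatic): cools by 9.8 × 3 = 29.4°C, giving -7.2°C.

-7.2°C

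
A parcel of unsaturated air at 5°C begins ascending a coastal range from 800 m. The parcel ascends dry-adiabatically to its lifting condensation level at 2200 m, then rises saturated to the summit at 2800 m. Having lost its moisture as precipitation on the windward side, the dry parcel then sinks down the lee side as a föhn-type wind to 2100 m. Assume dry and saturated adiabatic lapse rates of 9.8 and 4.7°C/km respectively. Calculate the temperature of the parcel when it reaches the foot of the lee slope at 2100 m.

Dry to 2200 m: -9.8 × 1.4 km = -13.72°C, so T = -8.72°C.
Saturated to 2800 m: -4.7 × 0.6 km = -2.82°C, so T = -11.54°C.
Dry descent to 2100 m: +9.8 × 0.7 km = +6.86°C, so T = -4.68°C.

-4.68°C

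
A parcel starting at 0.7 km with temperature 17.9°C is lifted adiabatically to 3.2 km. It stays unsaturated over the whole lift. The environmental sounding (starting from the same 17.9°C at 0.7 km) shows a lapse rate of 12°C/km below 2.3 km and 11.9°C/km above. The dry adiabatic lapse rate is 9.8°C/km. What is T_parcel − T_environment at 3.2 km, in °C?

Parcel:
  700 → 3200 m (dry, 9.8°C/km): ΔT = -9.8 × 2.5 = -24.5°C → T = -6.6°C
Environment:
  700 → 2300 m (environment, lower layer, 12°C/km): ΔT = -12 × 1.6 = -19.2°C → T = -1.3°C
  2300 → 3200 m (environment, upper layer, 11.9°C/km): ΔT = -11.9 × 0.9 = -10.71°C → T = -12.01°C
T_parcel − T_env = -6.6 − (-12.01) = +5.41°C

+5.41°C (parcel warmer than environment)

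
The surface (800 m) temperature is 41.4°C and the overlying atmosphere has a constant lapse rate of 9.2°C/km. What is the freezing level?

Height above start = (41.4 − 0) / 9.2 = 4.5 km
Altitude = 800 m + 4500 m = 5300 m

5300 m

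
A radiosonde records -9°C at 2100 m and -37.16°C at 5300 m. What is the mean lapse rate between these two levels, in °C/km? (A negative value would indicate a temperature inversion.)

Γ = −ΔT/Δz = (-9 − (-37.16)) / (5300 − 2100) m
  = 28.16°C / 3.2 km = 8.8°C/km

8.8°C/km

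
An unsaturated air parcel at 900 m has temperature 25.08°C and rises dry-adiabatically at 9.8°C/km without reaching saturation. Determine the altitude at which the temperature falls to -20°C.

Height above start = (25.08 − (-20)) / 9.8 = 4.6 km
Altitude = 900 m + 4600 m = 5500 m

5500 m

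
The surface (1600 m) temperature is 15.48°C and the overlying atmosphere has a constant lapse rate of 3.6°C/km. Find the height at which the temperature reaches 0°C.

Height above start = (15.48 − 0) / 3.6 = 4.3 km
Altitude = 1600 m + 4300 m = 5900 m

5900 m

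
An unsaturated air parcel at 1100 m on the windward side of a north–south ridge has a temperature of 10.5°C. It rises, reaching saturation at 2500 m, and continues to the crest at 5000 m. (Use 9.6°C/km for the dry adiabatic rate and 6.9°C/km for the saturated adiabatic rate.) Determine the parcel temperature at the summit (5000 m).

From 1100 m to 2500 m (dry): cools by 9.6 × 1.4 = 13.44°C, giving -2.94°C.
From 2500 m to 5000 m (saturated): cools by 6.9 × 2.5 = 17.25°C, giving -20.19°C.

-20.19°C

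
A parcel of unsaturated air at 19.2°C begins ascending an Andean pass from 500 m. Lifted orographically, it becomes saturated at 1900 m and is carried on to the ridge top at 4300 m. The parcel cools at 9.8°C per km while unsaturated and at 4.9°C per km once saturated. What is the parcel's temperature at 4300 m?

-6.28°C

500–1900 m, dry: Δz = 1.4 km ⇒ ΔT = -13.72°C; T = 5.48°C
1900–4300 m, saturated: Δz = 2.4 km ⇒ ΔT = -11.76°C; T = -6.28°C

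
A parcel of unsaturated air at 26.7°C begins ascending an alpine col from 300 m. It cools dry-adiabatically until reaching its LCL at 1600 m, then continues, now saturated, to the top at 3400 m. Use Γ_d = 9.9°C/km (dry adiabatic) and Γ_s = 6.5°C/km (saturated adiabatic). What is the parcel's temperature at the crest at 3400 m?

2.13°C

300 → 1600 m (dry, 9.9°C/km): ΔT = -9.9 × 1.3 = -12.87°C → T = 13.83°C
1600 → 3400 m (saturated, 6.5°C/km): ΔT = -6.5 × 1.8 = -11.7°C → T = 2.13°C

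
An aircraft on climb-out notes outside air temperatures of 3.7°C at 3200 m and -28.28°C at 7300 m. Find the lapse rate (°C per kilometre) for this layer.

7.8°C/km

Γ = −ΔT/Δz = (3.7 − (-28.28)) / (7300 − 3200) m
  = 31.98°C / 4.1 km = 7.8°C/km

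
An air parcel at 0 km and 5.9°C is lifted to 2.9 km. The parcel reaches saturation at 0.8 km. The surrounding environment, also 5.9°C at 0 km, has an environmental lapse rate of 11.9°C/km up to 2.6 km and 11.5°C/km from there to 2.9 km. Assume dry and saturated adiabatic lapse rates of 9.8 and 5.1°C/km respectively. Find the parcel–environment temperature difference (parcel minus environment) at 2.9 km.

Parcel:
  0–800 m, dry: Δz = 0.8 km ⇒ ΔT = -7.84°C; T = -1.94°C
  800–2900 m, saturated: Δz = 2.1 km ⇒ ΔT = -10.71°C; T = -12.65°C
Environment:
  0–2600 m, environment, lower layer: Δz = 2.6 km ⇒ ΔT = -30.94°C; T = -25.04°C
  2600–2900 m, environment, upper layer: Δz = 0.3 km ⇒ ΔT = -3.45°C; T = -28.49°C
T_parcel − T_env = -12.65 − (-28.49) = +15.84°C

+15.84°C (parcel warmer than environment)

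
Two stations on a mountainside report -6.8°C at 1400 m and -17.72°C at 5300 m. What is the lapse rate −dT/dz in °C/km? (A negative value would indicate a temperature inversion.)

Γ = −ΔT/Δz = (-6.8 − (-17.72)) / (5300 − 1400) m
  = 10.92°C / 3.9 km = 2.8°C/km

2.8°C/km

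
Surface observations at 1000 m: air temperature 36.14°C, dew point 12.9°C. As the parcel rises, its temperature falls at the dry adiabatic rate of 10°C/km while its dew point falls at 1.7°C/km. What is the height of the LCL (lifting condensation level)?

T and T_d converge at 10 − 1.7 = 8.3°C per km
Height above start = (36.14 − 12.9) / 8.3 = 2.8 km
LCL altitude = 1000 m + 2800 m = 3800 m

3800 m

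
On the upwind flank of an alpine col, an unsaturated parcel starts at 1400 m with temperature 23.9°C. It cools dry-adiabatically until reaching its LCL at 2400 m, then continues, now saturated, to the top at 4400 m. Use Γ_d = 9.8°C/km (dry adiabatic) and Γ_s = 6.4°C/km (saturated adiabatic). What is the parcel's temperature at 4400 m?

1400–2400 m, dry: Δz = 1 km ⇒ ΔT = -9.8°C; T = 14.1°C
2400–4400 m, saturated: Δz = 2 km ⇒ ΔT = -12.8°C; T = 1.3°C

1.3°C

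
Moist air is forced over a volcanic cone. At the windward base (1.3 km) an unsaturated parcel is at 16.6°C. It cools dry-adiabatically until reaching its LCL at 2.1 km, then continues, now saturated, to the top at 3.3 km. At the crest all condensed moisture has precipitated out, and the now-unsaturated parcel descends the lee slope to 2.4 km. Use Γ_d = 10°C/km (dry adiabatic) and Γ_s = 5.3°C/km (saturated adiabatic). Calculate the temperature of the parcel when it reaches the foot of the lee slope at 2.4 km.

11.24°C

1300–2100 m, dry: Δz = 0.8 km ⇒ ΔT = -8°C; T = 8.6°C
2100–3300 m, saturated: Δz = 1.2 km ⇒ ΔT = -6.36°C; T = 2.24°C
3300–2400 m, dry descent: Δz = 0.9 km ⇒ ΔT = +9°C; T = 11.24°C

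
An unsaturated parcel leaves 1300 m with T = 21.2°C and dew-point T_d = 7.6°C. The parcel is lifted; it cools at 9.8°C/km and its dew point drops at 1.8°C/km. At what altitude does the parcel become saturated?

3000 m

T and T_d converge at 9.8 − 1.8 = 8°C per km
Height above start = (21.2 − 7.6) / 8 = 1.7 km
LCL altitude = 1300 m + 1700 m = 3000 m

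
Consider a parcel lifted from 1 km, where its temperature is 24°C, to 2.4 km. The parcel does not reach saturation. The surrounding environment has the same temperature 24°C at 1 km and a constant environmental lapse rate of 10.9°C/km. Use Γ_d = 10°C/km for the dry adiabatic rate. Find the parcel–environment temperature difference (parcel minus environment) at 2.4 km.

+1.26°C (parcel warmer than environment)

Parcel:
  From 1000 m to 2400 m (dry): cools by 10 × 1.4 = 14°C, giving 10°C.
Environment:
  From 1000 m to 2400 m (environment): cools by 10.9 × 1.4 = 15.26°C, giving 8.74°C.
T_parcel − T_env = 10 − 8.74 = +1.26°C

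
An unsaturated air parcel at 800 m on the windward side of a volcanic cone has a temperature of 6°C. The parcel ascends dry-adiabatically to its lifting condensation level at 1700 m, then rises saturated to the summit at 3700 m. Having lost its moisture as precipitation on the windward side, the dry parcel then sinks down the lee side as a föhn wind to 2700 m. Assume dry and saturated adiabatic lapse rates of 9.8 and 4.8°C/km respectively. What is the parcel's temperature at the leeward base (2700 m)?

800 → 1700 m (dry, 9.8°C/km): ΔT = -9.8 × 0.9 = -8.82°C → T = -2.82°C
1700 → 3700 m (saturated, 4.8°C/km): ΔT = -4.8 × 2 = -9.6°C → T = -12.42°C
3700 → 2700 m (dry descent, 9.8°C/km): ΔT = +9.8 × 1 = +9.8°C → T = -2.62°C

-2.62°C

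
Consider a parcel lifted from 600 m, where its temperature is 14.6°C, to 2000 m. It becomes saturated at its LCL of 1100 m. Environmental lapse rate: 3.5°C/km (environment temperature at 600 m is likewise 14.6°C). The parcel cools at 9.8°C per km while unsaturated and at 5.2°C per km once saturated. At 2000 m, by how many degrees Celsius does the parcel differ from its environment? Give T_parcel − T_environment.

Parcel:
  From 600 m to 1100 m (dry): cools by 9.8 × 0.5 = 4.9°C, giving 9.7°C.
  From 1100 m to 2000 m (saturated): cools by 5.2 × 0.9 = 4.68°C, giving 5.02°C.
Environment:
  From 600 m to 2000 m (environment): cools by 3.5 × 1.4 = 4.9°C, giving 9.7°C.
T_parcel − T_env = 5.02 − 9.7 = -4.68°C

-4.68°C (parcel cooler than environment)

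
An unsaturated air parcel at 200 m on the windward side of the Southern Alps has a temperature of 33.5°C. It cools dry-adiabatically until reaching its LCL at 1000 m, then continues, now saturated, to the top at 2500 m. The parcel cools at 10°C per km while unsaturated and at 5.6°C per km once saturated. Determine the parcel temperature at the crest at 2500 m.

200 → 1000 m (dry, 10°C/km): ΔT = -10 × 0.8 = -8°C → T = 25.5°C
1000 → 2500 m (saturated, 5.6°C/km): ΔT = -5.6 × 1.5 = -8.4°C → T = 17.1°C

17.1°C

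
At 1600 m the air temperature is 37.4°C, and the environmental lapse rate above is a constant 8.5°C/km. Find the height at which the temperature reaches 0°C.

Height above start = (37.4 − 0) / 8.5 = 4.4 km
Altitude = 1600 m + 4400 m = 6000 m

6000 m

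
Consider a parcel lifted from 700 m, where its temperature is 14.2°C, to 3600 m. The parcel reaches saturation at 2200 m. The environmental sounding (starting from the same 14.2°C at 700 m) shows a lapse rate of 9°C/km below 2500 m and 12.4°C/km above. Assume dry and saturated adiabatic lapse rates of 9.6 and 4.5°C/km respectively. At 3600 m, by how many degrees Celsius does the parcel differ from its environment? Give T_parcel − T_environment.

+9.14°C (parcel warmer than environment)

Parcel:
  700–2200 m, dry: Δz = 1.5 km ⇒ ΔT = -14.4°C; T = -0.2°C
  2200–3600 m, saturated: Δz = 1.4 km ⇒ ΔT = -6.3°C; T = -6.5°C
Environment:
  700–2500 m, environment, lower layer: Δz = 1.8 km ⇒ ΔT = -16.2°C; T = -2°C
  2500–3600 m, environment, upper layer: Δz = 1.1 km ⇒ ΔT = -13.64°C; T = -15.64°C
T_parcel − T_env = -6.5 − (-15.64) = +9.14°C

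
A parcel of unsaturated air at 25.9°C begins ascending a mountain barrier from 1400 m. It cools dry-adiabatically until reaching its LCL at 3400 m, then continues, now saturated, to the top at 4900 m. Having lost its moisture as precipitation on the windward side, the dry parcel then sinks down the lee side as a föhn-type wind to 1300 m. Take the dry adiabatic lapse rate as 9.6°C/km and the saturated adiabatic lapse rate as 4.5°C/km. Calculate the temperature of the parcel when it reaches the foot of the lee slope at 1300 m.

From 1400 m to 3400 m (dry): cools by 9.6 × 2 = 19.2°C, giving 6.7°C.
From 3400 m to 4900 m (saturated): cools by 4.5 × 1.5 = 6.75°C, giving -0.05°C.
From 4900 m to 1300 m (dry descent): warms by 9.6 × 3.6 = 34.56°C, giving 34.51°C.

34.51°C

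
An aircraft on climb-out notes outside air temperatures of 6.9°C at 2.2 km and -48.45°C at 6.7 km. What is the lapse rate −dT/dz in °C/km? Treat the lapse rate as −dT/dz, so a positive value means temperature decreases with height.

Γ = −ΔT/Δz = (6.9 − (-48.45)) / (6700 − 2200) m
  = 55.35°C / 4.5 km = 12.3°C/km

12.3°C/km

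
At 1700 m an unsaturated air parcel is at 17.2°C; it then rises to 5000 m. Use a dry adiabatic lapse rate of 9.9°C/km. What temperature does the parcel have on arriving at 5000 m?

1700–5000 m, dry adiabatic: Δz = 3.3 km ⇒ ΔT = -32.67°C; T = -15.47°C

-15.47°C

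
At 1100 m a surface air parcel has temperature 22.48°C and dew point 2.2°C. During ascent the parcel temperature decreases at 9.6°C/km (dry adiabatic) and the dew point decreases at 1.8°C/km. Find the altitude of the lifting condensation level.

T and T_d converge at 9.6 − 1.8 = 7.8°C per km
Height above start = (22.48 − 2.2) / 7.8 = 2.6 km
LCL altitude = 1100 m + 2600 m = 3700 m

3700 m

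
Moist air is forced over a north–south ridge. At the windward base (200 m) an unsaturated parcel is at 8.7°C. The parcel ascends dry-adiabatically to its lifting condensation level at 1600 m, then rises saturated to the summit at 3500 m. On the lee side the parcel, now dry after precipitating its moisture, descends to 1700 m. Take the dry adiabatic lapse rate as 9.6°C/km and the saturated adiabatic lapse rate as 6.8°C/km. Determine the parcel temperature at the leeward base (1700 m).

-0.38°C

From 200 m to 1600 m (dry): cools by 9.6 × 1.4 = 13.44°C, giving -4.74°C.
From 1600 m to 3500 m (saturated): cools by 6.8 × 1.9 = 12.92°C, giving -17.66°C.
From 3500 m to 1700 m (dry descent): warms by 9.6 × 1.8 = 17.28°C, giving -0.38°C.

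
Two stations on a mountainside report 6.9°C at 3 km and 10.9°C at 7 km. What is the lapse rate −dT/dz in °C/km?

-1°C/km

Γ = −ΔT/Δz = (6.9 − 10.9) / (7000 − 3000) m
  = -4°C / 4 km = -1°C/km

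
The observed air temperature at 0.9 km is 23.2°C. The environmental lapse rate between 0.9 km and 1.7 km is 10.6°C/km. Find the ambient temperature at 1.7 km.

Environmental to 1700 m: -10.6 × 0.8 km = -8.48°C, so T = 14.72°C.

14.72°C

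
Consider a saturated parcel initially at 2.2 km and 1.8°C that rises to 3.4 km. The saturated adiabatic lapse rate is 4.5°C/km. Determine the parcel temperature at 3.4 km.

-3.6°C

From 2200 m to 3400 m (saturated adiabatic): cools by 4.5 × 1.2 = 5.4°C, giving -3.6°C.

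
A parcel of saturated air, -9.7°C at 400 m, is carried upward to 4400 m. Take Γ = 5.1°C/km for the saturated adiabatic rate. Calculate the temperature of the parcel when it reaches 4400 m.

Saturated adiabatic to 4400 m: -5.1 × 4 km = -20.4°C, so T = -30.1°C.

-30.1°C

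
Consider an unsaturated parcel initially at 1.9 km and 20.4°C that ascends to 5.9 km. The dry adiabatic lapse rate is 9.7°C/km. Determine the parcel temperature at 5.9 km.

1900–5900 m, dry adiabatic: Δz = 4 km ⇒ ΔT = -38.8°C; T = -18.4°C

-18.4°C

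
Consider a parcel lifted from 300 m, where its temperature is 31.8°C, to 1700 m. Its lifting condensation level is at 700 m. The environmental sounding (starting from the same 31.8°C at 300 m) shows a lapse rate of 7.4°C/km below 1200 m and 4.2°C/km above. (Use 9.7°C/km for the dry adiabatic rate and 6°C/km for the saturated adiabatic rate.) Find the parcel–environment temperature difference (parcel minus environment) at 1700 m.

Parcel:
  300–700 m, dry: Δz = 0.4 km ⇒ ΔT = -3.88°C; T = 27.92°C
  700–1700 m, saturated: Δz = 1 km ⇒ ΔT = -6°C; T = 21.92°C
Environment:
  300–1200 m, environment, lower layer: Δz = 0.9 km ⇒ ΔT = -6.66°C; T = 25.14°C
  1200–1700 m, environment, upper layer: Δz = 0.5 km ⇒ ΔT = -2.1°C; T = 23.04°C
T_parcel − T_env = 21.92 − 23.04 = -1.12°C

-1.12°C (parcel cooler than environment)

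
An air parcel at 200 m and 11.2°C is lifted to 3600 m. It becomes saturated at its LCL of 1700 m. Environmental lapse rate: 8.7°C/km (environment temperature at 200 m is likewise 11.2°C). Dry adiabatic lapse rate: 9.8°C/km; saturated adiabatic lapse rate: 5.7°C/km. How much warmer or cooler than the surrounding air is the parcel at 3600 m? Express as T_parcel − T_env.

Parcel:
  200–1700 m, dry: Δz = 1.5 km ⇒ ΔT = -14.7°C; T = -3.5°C
  1700–3600 m, saturated: Δz = 1.9 km ⇒ ΔT = -10.83°C; T = -14.33°C
Environment:
  200–3600 m, environment: Δz = 3.4 km ⇒ ΔT = -29.58°C; T = -18.38°C
T_parcel − T_env = -14.33 − (-18.38) = +4.05°C

+4.05°C (parcel warmer than environment)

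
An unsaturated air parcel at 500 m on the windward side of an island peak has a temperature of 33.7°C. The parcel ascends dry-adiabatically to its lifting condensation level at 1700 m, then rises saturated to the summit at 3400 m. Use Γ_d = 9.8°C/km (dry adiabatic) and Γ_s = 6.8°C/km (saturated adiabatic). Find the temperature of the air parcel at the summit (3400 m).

10.38°C

500 → 1700 m (dry, 9.8°C/km): ΔT = -9.8 × 1.2 = -11.76°C → T = 21.94°C
1700 → 3400 m (saturated, 6.8°C/km): ΔT = -6.8 × 1.7 = -11.56°C → T = 10.38°C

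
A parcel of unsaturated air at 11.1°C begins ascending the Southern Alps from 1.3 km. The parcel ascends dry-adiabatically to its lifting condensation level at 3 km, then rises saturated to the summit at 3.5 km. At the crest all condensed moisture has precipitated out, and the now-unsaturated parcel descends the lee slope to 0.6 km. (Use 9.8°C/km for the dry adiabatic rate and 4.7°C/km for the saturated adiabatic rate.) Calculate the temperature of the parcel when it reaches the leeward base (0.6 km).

20.51°C

1300 → 3000 m (dry, 9.8°C/km): ΔT = -9.8 × 1.7 = -16.66°C → T = -5.56°C
3000 → 3500 m (saturated, 4.7°C/km): ΔT = -4.7 × 0.5 = -2.35°C → T = -7.91°C
3500 → 600 m (dry descent, 9.8°C/km): ΔT = +9.8 × 2.9 = +28.42°C → T = 20.51°C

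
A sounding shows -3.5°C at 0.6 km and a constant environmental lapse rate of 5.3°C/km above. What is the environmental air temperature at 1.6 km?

-8.8°C

600–1600 m, environmental: Δz = 1 km ⇒ ΔT = -5.3°C; T = -8.8°C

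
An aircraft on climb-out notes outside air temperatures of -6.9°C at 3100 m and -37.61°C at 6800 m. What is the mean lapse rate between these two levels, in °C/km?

8.3°C/km

Γ = −ΔT/Δz = (-6.9 − (-37.61)) / (6800 − 3100) m
  = 30.71°C / 3.7 km = 8.3°C/km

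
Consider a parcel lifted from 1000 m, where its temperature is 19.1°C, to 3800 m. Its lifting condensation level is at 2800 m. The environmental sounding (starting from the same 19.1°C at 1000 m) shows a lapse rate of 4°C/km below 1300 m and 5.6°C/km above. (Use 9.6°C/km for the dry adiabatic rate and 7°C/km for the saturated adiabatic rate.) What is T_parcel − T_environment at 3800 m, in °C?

-9.08°C (parcel cooler than environment)

Parcel:
  1000 → 2800 m (dry, 9.6°C/km): ΔT = -9.6 × 1.8 = -17.28°C → T = 1.82°C
  2800 → 3800 m (saturated, 7°C/km): ΔT = -7 × 1 = -7°C → T = -5.18°C
Environment:
  1000 → 1300 m (environment, lower layer, 4°C/km): ΔT = -4 × 0.3 = -1.2°C → T = 17.9°C
  1300 → 3800 m (environment, upper layer, 5.6°C/km): ΔT = -5.6 × 2.5 = -14°C → T = 3.9°C
T_parcel − T_env = -5.18 − 3.9 = -9.08°C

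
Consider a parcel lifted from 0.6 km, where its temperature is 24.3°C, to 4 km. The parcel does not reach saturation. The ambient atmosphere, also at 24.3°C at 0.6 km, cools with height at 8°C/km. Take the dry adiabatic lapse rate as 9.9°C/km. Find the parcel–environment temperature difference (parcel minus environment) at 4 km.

-6.46°C (parcel cooler than environment)

Parcel:
  600–4000 m, dry: Δz = 3.4 km ⇒ ΔT = -33.66°C; T = -9.36°C
Environment:
  600–4000 m, environment: Δz = 3.4 km ⇒ ΔT = -27.2°C; T = -2.9°C
T_parcel − T_env = -9.36 − (-2.9) = -6.46°C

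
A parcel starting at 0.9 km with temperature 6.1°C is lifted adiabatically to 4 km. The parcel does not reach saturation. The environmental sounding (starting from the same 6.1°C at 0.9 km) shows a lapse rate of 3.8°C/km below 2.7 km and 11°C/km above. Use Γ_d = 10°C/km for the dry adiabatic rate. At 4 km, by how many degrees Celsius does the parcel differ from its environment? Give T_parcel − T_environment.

Parcel:
  Dry to 4000 m: -10 × 3.1 km = -31°C, so T = -24.9°C.
Environment:
  Environment, lower layer to 2700 m: -3.8 × 1.8 km = -6.84°C, so T = -0.74°C.
  Environment, upper layer to 4000 m: -11 × 1.3 km = -14.3°C, so T = -15.04°C.
T_parcel − T_env = -24.9 − (-15.04) = -9.86°C

-9.86°C (parcel cooler than environment)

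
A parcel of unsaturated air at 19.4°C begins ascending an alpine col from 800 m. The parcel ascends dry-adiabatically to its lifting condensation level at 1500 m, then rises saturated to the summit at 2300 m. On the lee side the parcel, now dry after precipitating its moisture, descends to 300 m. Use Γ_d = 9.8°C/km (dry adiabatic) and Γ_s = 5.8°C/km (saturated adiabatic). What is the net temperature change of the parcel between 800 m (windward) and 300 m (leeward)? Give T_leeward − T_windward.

+8.1°C

800 → 1500 m (dry, 9.8°C/km): ΔT = -9.8 × 0.7 = -6.86°C → T = 12.54°C
1500 → 2300 m (saturated, 5.8°C/km): ΔT = -5.8 × 0.8 = -4.64°C → T = 7.9°C
2300 → 300 m (dry descent, 9.8°C/km): ΔT = +9.8 × 2 = +19.6°C → T = 27.5°C
Net change vs windward start: 27.5 − 19.4 = +8.1°C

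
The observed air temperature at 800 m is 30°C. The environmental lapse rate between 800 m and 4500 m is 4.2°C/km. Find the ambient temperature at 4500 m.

14.46°C

800–4500 m, environmental: Δz = 3.7 km ⇒ ΔT = -15.54°C; T = 14.46°C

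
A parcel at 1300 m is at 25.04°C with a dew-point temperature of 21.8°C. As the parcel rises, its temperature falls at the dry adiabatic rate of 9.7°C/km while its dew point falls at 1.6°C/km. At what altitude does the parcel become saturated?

T and T_d converge at 9.7 − 1.6 = 8.1°C per km
Height above start = (25.04 − 21.8) / 8.1 = 0.4 km
LCL altitude = 1300 m + 400 m = 1700 m

1700 m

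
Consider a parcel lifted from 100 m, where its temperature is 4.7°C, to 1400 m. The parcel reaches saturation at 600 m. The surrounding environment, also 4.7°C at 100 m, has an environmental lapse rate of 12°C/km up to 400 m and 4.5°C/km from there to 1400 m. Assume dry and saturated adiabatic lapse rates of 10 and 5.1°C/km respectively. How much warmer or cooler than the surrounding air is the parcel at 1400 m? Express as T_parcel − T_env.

-0.98°C (parcel cooler than environment)

Parcel:
  100–600 m, dry: Δz = 0.5 km ⇒ ΔT = -5°C; T = -0.3°C
  600–1400 m, saturated: Δz = 0.8 km ⇒ ΔT = -4.08°C; T = -4.38°C
Environment:
  100–400 m, environment, lower layer: Δz = 0.3 km ⇒ ΔT = -3.6°C; T = 1.1°C
  400–1400 m, environment, upper layer: Δz = 1 km ⇒ ΔT = -4.5°C; T = -3.4°C
T_parcel − T_env = -4.38 − (-3.4) = -0.98°C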